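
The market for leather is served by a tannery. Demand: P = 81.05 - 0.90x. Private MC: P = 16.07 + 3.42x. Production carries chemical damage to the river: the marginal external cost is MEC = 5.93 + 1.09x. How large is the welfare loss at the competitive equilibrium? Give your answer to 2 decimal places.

Market equilibrium (private): 16.07 + 3.42x = 81.05 - 0.90x → x_m = 15.0417.
Social marginal cost = private MC + MEC = 22.00 + 4.51x.
Set SMC = demand: 22.00 + 4.51x = 81.05 - 0.90x → x* = 10.9150.
The welfare-loss triangle has base |x_m − x*| and height MEC(x_m) (the vertical gap between SMC and demand is zero at x* and MEC at x_m).
DWL = ½ × 4.1267 × 22.3254 = 46.0651.

DWL = 46.07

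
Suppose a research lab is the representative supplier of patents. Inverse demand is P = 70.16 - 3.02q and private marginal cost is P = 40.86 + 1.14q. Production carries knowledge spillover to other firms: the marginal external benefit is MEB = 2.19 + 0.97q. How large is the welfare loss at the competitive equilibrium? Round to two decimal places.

DWL = 12.76

Market equilibrium (private): 40.86 + 1.14q = 70.16 - 3.02q → q_m = 7.0433.
Social marginal cost = private MC − MEB = 38.67 + 0.17q.
Set SMC = demand: 38.67 + 0.17q = 70.16 - 3.02q → q* = 9.8715.
The loss is the area between SMC and demand from q* to q_m; with linear curves that's a triangle of height MEB(q_m).
DWL = ½ × 2.8282 × 9.0220 = 12.7580.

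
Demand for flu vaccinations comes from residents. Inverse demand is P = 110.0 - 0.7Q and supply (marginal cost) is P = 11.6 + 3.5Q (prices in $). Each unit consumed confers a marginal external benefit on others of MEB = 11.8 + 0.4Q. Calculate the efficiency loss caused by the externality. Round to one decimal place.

Market equilibrium (private): 11.6 + 3.5Q = 110.0 - 0.7Q → Q_m = 23.4286.
Social marginal benefit = demand + MEB = 121.8 - 0.3Q.
Set SMB = MC: 121.8 - 0.3Q = 11.6 + 3.5Q → Q* = 29.0000.
Between Q* and Q_m the wedge SMB − MC runs linearly from 0 to MEB(Q_m), so the loss is a triangle.
DWL = ½ × 5.5714 × 21.1714 = 58.9772.

DWL = $59.0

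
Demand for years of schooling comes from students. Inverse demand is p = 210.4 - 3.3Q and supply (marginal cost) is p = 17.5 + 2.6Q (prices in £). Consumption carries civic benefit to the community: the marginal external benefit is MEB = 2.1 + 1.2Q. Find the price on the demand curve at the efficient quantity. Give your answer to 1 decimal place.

P = £73.5

Social marginal benefit = demand + MEB = 212.5 - 2.1Q.
Set SMB = MC: 212.5 - 2.1Q = 17.5 + 2.6Q → Q* = 41.4894.
Consumer price on the demand curve at Q*: 210.4 − 3.3×41.4894 = 73.4850.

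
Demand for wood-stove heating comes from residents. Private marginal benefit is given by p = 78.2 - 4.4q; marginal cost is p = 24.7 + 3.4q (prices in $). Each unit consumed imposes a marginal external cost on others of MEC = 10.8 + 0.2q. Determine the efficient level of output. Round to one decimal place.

Social marginal benefit = demand − MEC = 67.4 - 4.6q.
Set SMB = MC: 67.4 - 4.6q = 24.7 + 3.4q → q* = 5.3375.

q* = 5.3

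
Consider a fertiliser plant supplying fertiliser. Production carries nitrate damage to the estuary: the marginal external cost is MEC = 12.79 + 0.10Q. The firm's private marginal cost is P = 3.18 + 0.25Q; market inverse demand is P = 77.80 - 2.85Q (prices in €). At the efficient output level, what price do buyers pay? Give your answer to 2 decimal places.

Social marginal cost = private MC + MEC = 15.97 + 0.35Q.
Set SMC = demand: 15.97 + 0.35Q = 77.80 - 2.85Q → Q* = 19.3219.
Consumer price on the demand curve at Q*: 77.80 − 2.85×19.3219 = 22.7326.

P = €22.73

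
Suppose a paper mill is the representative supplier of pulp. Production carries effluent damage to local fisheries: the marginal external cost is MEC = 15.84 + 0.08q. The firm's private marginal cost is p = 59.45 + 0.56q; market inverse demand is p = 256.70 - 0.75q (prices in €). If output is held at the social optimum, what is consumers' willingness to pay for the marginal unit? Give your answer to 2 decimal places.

P = €158.82

Social marginal cost = private MC + MEC = 75.29 + 0.64q.
Set SMC = demand: 75.29 + 0.64q = 256.70 - 0.75q → q* = 130.5108.
Consumer price on the demand curve at q*: 256.70 − 0.75×130.5108 = 158.8169.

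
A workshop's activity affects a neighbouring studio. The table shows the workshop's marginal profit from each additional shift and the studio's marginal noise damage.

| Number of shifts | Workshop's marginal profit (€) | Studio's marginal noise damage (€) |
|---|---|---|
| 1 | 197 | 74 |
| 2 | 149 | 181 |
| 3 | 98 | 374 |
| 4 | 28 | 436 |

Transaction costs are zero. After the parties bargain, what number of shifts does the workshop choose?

1

Bargaining reaches the level where marginal profit last exceeds marginal noise damage.
That holds through level 1 (197 ≥ 74) but not at 2 (149 < 181).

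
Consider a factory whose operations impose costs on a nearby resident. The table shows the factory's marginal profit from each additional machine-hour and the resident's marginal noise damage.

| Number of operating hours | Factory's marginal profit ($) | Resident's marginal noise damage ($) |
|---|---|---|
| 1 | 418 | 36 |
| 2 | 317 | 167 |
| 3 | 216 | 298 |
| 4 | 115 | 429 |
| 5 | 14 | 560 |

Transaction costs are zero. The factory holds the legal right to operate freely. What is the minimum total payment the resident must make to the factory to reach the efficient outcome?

Left alone the factory would choose level 5 (marginal profit stays positive).
Efficient level: k* = 2 (marginal profit ≥ marginal noise damage through 2).
The resident must at least cover the factory's forgone profit from cutting 5→2: 216 + 115 + 14 = 345.

$345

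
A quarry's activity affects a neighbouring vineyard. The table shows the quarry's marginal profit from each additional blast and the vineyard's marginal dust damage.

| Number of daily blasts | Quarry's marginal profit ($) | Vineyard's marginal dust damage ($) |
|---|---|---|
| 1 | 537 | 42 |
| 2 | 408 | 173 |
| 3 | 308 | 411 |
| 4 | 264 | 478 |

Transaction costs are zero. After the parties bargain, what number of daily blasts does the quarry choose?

Bargaining reaches the level where marginal profit last exceeds marginal dust damage.
That holds through level 2 (408 ≥ 173) but not at 3 (308 < 411).

2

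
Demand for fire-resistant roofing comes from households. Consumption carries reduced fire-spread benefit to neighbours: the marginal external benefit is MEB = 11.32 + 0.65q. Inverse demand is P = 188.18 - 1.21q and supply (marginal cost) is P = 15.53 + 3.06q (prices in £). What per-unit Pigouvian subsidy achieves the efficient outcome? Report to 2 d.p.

subsidy = £44.35 per unit

Social marginal benefit = demand + MEB = 199.50 - 0.56q.
Set SMB = MC: 199.50 - 0.56q = 15.53 + 3.06q → q* = 50.8204.
The Pigouvian subsidy equals MEB at q*: 11.32 + 0.65×50.8204 = 44.3533.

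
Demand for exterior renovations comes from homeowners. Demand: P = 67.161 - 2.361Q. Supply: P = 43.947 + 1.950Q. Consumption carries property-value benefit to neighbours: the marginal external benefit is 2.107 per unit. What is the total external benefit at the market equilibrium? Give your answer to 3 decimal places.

11.346

Market equilibrium (private): 43.947 + 1.950Q = 67.161 - 2.361Q → Q_m = 5.3848.
Total external benefit = MEB × Q_m = 2.107 × 5.3848 = 11.3458.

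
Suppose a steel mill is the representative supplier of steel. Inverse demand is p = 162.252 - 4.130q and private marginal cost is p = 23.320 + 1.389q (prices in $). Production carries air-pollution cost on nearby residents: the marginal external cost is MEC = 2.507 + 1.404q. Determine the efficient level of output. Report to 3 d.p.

Social marginal cost = private MC + MEC = 25.827 + 2.793q.
Set SMC = demand: 25.827 + 2.793q = 162.252 - 4.130q → q* = 19.7061.

q* = 19.706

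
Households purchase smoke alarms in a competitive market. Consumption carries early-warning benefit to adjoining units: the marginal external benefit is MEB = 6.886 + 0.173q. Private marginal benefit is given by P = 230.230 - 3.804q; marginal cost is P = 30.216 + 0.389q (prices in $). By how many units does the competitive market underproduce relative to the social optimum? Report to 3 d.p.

Market equilibrium (private): 30.216 + 0.389q = 230.230 - 3.804q → q_m = 47.7019.
Social marginal benefit = demand + MEB = 237.116 - 3.631q.
Set SMB = MC: 237.116 - 3.631q = 30.216 + 0.389q → q* = 51.4677.
Gap = |47.7019 − 51.4677| = 3.7658.

3.766 units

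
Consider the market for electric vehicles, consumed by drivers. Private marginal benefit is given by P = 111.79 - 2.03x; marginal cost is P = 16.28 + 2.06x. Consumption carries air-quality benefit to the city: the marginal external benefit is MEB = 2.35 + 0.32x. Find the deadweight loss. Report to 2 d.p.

Market equilibrium (private): 16.28 + 2.06x = 111.79 - 2.03x → x_m = 23.3521.
Social marginal benefit = demand + MEB = 114.14 - 1.71x.
Set SMB = MC: 114.14 - 1.71x = 16.28 + 2.06x → x* = 25.9576.
The welfare-loss triangle has base |x_m − x*| and height MEB(x_m) (the vertical gap between SMB and MC is zero at x* and MEB at x_m).
DWL = ½ × 2.6055 × 9.8227 = 12.7965.

DWL = 12.80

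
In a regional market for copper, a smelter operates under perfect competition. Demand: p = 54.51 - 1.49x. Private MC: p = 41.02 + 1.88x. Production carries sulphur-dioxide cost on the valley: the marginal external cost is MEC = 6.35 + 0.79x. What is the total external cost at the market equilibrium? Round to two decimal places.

Market equilibrium (private): 41.02 + 1.88x = 54.51 - 1.49x → x_m = 4.0030.
Total external cost = ∫₀^{x_m} (6.35 + 0.79x) dx = 6.35×4.0030 + ½×0.79×4.0030² = 31.7485.

31.75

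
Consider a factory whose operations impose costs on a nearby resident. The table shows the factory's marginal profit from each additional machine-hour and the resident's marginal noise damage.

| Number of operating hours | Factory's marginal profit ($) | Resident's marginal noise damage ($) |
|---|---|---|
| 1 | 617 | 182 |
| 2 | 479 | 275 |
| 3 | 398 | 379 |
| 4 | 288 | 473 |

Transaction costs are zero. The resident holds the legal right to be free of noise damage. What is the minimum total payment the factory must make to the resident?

$836

Efficient level: marginal profit ≥ marginal noise damage through level 3, so k* = 3.
With the resident holding the right, the factory must at least compensate total damage at k*: 182 + 275 + 379 = 836.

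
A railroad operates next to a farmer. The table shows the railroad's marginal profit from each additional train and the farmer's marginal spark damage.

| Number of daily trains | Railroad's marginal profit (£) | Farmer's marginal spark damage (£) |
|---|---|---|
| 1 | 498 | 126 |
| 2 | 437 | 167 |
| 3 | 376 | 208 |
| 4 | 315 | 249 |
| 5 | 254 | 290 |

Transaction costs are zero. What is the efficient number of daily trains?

4

Bargaining reaches the level where marginal profit last exceeds marginal spark damage.
That holds through level 4 (315 ≥ 249) but not at 5 (254 < 290).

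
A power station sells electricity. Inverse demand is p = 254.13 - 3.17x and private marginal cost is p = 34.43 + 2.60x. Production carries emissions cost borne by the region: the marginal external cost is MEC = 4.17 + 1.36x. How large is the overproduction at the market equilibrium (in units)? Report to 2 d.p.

7.85 units

Market equilibrium (private): 34.43 + 2.60x = 254.13 - 3.17x → x_m = 38.0763.
Social marginal cost = private MC + MEC = 38.60 + 3.96x.
Set SMC = demand: 38.60 + 3.96x = 254.13 - 3.17x → x* = 30.2286.
Gap = |38.0763 − 30.2286| = 7.8477.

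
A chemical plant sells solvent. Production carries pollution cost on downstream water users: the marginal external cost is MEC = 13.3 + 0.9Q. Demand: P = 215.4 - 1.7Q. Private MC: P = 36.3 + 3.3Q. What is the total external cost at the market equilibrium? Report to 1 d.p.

Market equilibrium (private): 36.3 + 3.3Q = 215.4 - 1.7Q → Q_m = 35.8200.
Total external cost = ∫₀^{Q_m} (13.3 + 0.9Q) dQ = 13.3×35.8200 + ½×0.9×35.8200² = 1053.7886.

1053.8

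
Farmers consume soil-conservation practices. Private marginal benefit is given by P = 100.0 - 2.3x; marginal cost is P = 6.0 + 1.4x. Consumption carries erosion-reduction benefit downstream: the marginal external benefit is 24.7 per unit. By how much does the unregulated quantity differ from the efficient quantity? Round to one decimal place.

6.7 units

Market equilibrium (private): 6.0 + 1.4x = 100.0 - 2.3x → x_m = 25.4054.
Social marginal benefit = demand + MEB = 124.7 - 2.3x.
Set SMB = MC: 124.7 - 2.3x = 6.0 + 1.4x → x* = 32.0811.
Gap = |25.4054 − 32.0811| = 6.6757.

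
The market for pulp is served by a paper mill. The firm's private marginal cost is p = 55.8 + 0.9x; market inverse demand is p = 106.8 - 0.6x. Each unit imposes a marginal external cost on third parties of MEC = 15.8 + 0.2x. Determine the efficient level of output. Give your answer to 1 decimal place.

Social marginal cost = private MC + MEC = 71.6 + 1.1x.
Set SMC = demand: 71.6 + 1.1x = 106.8 - 0.6x → x* = 20.7059.

x* = 20.7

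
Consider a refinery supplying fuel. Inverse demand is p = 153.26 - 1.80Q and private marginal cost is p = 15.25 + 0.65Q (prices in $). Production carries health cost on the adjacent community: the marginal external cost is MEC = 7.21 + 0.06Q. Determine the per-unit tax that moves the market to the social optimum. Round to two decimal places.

tax = $10.34 per unit

Social marginal cost = private MC + MEC = 22.46 + 0.71Q.
Set SMC = demand: 22.46 + 0.71Q = 153.26 - 1.80Q → Q* = 52.1116.
The Pigouvian tax equals MEC at Q*: 7.21 + 0.06×52.1116 = 10.3367.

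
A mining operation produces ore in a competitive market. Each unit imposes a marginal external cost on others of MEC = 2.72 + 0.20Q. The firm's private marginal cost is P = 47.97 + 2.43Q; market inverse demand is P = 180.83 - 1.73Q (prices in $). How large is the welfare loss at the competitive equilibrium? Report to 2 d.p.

DWL = $9.51

Market equilibrium (private): 47.97 + 2.43Q = 180.83 - 1.73Q → Q_m = 31.9375.
Social marginal cost = private MC + MEC = 50.69 + 2.63Q.
Set SMC = demand: 50.69 + 2.63Q = 180.83 - 1.73Q → Q* = 29.8486.
The welfare-loss triangle has base |Q_m − Q*| and height MEC(Q_m) (the vertical gap between SMC and demand is zero at Q* and MEC at Q_m).
DWL = ½ × 2.0889 × 9.1075 = 9.5123.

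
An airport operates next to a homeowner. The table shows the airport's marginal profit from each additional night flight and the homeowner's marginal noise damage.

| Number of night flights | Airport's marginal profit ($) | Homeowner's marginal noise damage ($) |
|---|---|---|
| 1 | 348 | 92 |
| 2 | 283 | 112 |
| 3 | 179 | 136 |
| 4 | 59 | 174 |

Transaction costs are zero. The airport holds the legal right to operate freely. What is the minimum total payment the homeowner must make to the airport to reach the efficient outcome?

Left alone the airport would choose level 4 (marginal profit stays positive).
Efficient level: k* = 3 (marginal profit ≥ marginal noise damage through 3).
The homeowner must at least cover the airport's forgone profit from cutting 4→3: 59 = 59.

$59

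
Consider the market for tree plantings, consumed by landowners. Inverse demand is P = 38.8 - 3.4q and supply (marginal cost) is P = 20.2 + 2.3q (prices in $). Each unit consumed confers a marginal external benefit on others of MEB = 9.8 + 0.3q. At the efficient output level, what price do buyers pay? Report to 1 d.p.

Social marginal benefit = demand + MEB = 48.6 - 3.1q.
Set SMB = MC: 48.6 - 3.1q = 20.2 + 2.3q → q* = 5.2593.
Consumer price on the demand curve at q*: 38.8 − 3.4×5.2593 = 20.9184.

P = $20.9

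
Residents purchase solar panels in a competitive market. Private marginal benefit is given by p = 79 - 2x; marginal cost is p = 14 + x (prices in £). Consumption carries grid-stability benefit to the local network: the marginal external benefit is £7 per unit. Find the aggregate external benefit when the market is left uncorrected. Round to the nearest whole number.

Market equilibrium (private): 14 + x = 79 - 2x → x_m = 21.6667.
Total external benefit = MEB × x_m = 7 × 21.6667 = 151.6669.

£152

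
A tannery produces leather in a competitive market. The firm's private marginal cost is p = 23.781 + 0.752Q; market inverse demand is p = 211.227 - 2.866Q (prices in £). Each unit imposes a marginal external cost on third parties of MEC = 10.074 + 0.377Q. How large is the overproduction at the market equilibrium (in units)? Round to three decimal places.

Market equilibrium (private): 23.781 + 0.752Q = 211.227 - 2.866Q → Q_m = 51.8093.
Social marginal cost = private MC + MEC = 33.855 + 1.129Q.
Set SMC = demand: 33.855 + 1.129Q = 211.227 - 2.866Q → Q* = 44.3985.
Gap = |51.8093 − 44.3985| = 7.4108.

7.411 units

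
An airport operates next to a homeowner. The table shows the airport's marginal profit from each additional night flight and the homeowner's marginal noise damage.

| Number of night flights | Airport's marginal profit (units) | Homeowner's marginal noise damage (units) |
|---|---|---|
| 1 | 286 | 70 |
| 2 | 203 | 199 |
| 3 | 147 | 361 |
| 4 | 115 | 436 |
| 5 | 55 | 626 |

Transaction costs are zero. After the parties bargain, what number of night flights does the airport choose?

2

Bargaining reaches the level where marginal profit last exceeds marginal noise damage.
That holds through level 2 (203 ≥ 199) but not at 3 (147 < 361).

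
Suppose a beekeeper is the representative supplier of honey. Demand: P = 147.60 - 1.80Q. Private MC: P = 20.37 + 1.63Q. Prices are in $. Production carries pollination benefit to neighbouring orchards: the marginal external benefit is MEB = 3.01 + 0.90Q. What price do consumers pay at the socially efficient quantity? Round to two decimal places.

Social marginal cost = private MC − MEB = 17.36 + 0.73Q.
Set SMC = demand: 17.36 + 0.73Q = 147.60 - 1.80Q → Q* = 51.4783.
Consumer price on the demand curve at Q*: 147.60 − 1.80×51.4783 = 54.9391.

P = $54.94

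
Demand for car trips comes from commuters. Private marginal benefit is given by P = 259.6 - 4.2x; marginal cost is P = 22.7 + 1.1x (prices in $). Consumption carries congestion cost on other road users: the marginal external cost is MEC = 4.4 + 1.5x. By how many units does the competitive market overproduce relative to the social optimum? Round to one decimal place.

Market equilibrium (private): 22.7 + 1.1x = 259.6 - 4.2x → x_m = 44.6981.
Social marginal benefit = demand − MEC = 255.2 - 5.7x.
Set SMB = MC: 255.2 - 5.7x = 22.7 + 1.1x → x* = 34.1912.
Gap = |44.6981 − 34.1912| = 10.5069.

10.5 units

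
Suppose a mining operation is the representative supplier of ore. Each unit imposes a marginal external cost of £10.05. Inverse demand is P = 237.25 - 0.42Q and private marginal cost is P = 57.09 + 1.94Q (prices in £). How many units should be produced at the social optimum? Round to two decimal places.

Social marginal cost = private MC + MEC = 67.14 + 1.94Q.
Set SMC = demand: 67.14 + 1.94Q = 237.25 - 0.42Q → Q* = 72.0805.

Q* = 72.08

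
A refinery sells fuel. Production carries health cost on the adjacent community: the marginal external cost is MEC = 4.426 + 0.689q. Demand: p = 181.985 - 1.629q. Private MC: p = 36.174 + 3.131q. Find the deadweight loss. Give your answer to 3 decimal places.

DWL = 59.816

Market equilibrium (private): 36.174 + 3.131q = 181.985 - 1.629q → q_m = 30.6326.
Social marginal cost = private MC + MEC = 40.600 + 3.820q.
Set SMC = demand: 40.600 + 3.820q = 181.985 - 1.629q → q* = 25.9470.
Height of the DWL triangle at q_m is SMC(q_m) − demand(q_m) = MEC(q_m) = 25.5318.
DWL = ½ × 4.6856 × 25.5318 = 59.8159.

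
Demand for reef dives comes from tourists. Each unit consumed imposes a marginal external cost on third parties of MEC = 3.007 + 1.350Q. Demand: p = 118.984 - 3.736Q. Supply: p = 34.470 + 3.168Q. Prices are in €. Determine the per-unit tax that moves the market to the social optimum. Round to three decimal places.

Social marginal benefit = demand − MEC = 115.977 - 5.086Q.
Set SMB = MC: 115.977 - 5.086Q = 34.470 + 3.168Q → Q* = 9.8748.
The Pigouvian tax equals MEC at Q*: 3.007 + 1.350×9.8748 = 16.3380.

tax = €16.338 per unit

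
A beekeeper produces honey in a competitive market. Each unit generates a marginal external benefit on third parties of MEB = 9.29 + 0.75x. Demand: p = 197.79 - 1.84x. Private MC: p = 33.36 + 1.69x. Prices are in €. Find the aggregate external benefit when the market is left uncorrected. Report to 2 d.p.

€1246.40

Market equilibrium (private): 33.36 + 1.69x = 197.79 - 1.84x → x_m = 46.5807.
Total external benefit = ∫₀^{x_m} (9.29 + 0.75x) dx = 9.29×46.5807 + ½×0.75×46.5807² = 1246.3953.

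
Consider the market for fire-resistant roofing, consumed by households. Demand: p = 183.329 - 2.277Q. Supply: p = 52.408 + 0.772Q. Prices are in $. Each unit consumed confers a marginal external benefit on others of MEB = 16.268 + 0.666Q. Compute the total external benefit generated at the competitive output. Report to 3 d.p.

Market equilibrium (private): 52.408 + 0.772Q = 183.329 - 2.277Q → Q_m = 42.9390.
Total external benefit = ∫₀^{Q_m} (16.268 + 0.666Q) dQ = 16.268×42.9390 + ½×0.666×42.9390² = 1312.5030.

$1312.503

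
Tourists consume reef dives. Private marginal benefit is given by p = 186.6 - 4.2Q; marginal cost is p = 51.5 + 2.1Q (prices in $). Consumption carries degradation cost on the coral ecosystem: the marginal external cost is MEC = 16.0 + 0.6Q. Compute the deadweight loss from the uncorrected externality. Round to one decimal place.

DWL = $60.4

Market equilibrium (private): 51.5 + 2.1Q = 186.6 - 4.2Q → Q_m = 21.4444.
Social marginal benefit = demand − MEC = 170.6 - 4.8Q.
Set SMB = MC: 170.6 - 4.8Q = 51.5 + 2.1Q → Q* = 17.2609.
The welfare-loss triangle has base |Q_m − Q*| and height MEC(Q_m) (the vertical gap between SMB and MC is zero at Q* and MEC at Q_m).
DWL = ½ × 4.1835 × 28.8667 = 60.3819.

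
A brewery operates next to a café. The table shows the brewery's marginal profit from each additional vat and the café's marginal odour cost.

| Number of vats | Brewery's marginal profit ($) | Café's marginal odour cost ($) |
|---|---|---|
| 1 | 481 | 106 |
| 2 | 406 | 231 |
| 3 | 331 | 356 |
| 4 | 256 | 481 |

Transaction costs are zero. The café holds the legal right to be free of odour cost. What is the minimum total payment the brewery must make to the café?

$337

Efficient level: marginal profit ≥ marginal odour cost through level 2, so k* = 2.
With the café holding the right, the brewery must at least compensate total damage at k*: 106 + 231 = 337.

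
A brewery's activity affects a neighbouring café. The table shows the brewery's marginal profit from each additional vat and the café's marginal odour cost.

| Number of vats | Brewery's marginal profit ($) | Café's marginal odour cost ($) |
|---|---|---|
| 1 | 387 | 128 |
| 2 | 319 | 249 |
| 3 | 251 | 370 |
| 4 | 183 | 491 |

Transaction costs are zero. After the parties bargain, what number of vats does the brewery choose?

2

Bargaining reaches the level where marginal profit last exceeds marginal odour cost.
That holds through level 2 (319 ≥ 249) but not at 3 (251 < 370).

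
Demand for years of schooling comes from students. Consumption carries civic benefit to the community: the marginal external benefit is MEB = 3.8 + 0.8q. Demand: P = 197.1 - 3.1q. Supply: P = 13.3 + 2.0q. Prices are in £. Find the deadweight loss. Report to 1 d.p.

Market equilibrium (private): 13.3 + 2.0q = 197.1 - 3.1q → q_m = 36.0392.
Social marginal benefit = demand + MEB = 200.9 - 2.3q.
Set SMB = MC: 200.9 - 2.3q = 13.3 + 2.0q → q* = 43.6279.
The loss is the area between SMB and MC from q* to q_m; with linear curves that's a triangle of height MEB(q_m).
DWL = ½ × 7.5887 × 32.6314 = 123.8150.

DWL = £123.8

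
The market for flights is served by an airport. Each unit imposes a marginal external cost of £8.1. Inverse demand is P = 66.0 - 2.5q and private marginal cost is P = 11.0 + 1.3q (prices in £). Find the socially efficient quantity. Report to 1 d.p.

q* = 12.3

Social marginal cost = private MC + MEC = 19.1 + 1.3q.
Set SMC = demand: 19.1 + 1.3q = 66.0 - 2.5q → q* = 12.3421.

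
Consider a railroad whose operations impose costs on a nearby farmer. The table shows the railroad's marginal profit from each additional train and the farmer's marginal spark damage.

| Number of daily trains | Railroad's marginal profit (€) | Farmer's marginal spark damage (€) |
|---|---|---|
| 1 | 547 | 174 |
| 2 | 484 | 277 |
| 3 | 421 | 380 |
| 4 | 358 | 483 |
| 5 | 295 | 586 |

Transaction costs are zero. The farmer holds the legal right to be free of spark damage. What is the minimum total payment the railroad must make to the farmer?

€831

Efficient level: marginal profit ≥ marginal spark damage through level 3, so k* = 3.
With the farmer holding the right, the railroad must at least compensate total damage at k*: 174 + 277 + 380 = 831.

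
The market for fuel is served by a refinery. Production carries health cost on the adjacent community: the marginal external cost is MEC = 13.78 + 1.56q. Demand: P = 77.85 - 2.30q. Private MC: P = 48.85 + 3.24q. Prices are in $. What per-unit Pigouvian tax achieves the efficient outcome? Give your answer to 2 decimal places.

tax = $17.12 per unit

Social marginal cost = private MC + MEC = 62.63 + 4.80q.
Set SMC = demand: 62.63 + 4.80q = 77.85 - 2.30q → q* = 2.1437.
The Pigouvian tax equals MEC at q*: 13.78 + 1.56×2.1437 = 17.1242.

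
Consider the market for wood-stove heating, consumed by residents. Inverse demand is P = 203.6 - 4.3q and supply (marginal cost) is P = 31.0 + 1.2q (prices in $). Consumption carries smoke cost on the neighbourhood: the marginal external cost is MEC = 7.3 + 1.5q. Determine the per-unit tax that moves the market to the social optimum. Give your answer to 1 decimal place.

tax = $42.7 per unit

Social marginal benefit = demand − MEC = 196.3 - 5.8q.
Set SMB = MC: 196.3 - 5.8q = 31.0 + 1.2q → q* = 23.6143.
The Pigouvian tax equals MEC at q*: 7.3 + 1.5×23.6143 = 42.7215.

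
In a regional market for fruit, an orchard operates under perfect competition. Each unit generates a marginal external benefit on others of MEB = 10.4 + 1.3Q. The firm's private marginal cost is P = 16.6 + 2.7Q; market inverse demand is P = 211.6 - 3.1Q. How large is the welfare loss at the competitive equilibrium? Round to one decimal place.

Market equilibrium (private): 16.6 + 2.7Q = 211.6 - 3.1Q → Q_m = 33.6207.
Social marginal cost = private MC − MEB = 6.2 + 1.4Q.
Set SMC = demand: 6.2 + 1.4Q = 211.6 - 3.1Q → Q* = 45.6444.
Height of the DWL triangle at Q_m is demand(Q_m) − SMC(Q_m) = MEB(Q_m) = 54.1069.
DWL = ½ × 12.0237 × 54.1069 = 325.2826.

DWL = 325.3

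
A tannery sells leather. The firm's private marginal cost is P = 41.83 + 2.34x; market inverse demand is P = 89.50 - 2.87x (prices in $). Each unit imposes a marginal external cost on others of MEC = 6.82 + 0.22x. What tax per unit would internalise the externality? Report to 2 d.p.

tax = $8.48 per unit

Social marginal cost = private MC + MEC = 48.65 + 2.56x.
Set SMC = demand: 48.65 + 2.56x = 89.50 - 2.87x → x* = 7.5230.
The Pigouvian tax equals MEC at x*: 6.82 + 0.22×7.5230 = 8.4751.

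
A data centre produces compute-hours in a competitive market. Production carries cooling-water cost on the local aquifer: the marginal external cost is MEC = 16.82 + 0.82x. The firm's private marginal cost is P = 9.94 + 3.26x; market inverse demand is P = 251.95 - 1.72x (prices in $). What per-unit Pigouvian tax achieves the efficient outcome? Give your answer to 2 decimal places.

tax = $48.66 per unit

Social marginal cost = private MC + MEC = 26.76 + 4.08x.
Set SMC = demand: 26.76 + 4.08x = 251.95 - 1.72x → x* = 38.8259.
The Pigouvian tax equals MEC at x*: 16.82 + 0.82×38.8259 = 48.6572.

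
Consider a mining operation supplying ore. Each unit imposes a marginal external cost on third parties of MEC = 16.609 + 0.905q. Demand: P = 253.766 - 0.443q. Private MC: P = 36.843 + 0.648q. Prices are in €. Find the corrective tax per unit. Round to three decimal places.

tax = €107.433 per unit

Social marginal cost = private MC + MEC = 53.452 + 1.553q.
Set SMC = demand: 53.452 + 1.553q = 253.766 - 0.443q → q* = 100.3577.
The Pigouvian tax equals MEC at q*: 16.609 + 0.905×100.3577 = 107.4327.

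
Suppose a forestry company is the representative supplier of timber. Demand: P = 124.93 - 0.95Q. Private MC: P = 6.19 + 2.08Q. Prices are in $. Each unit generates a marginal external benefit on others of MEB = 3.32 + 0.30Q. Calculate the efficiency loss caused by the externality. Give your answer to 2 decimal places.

DWL = $41.63

Market equilibrium (private): 6.19 + 2.08Q = 124.93 - 0.95Q → Q_m = 39.1881.
Social marginal cost = private MC − MEB = 2.87 + 1.78Q.
Set SMC = demand: 2.87 + 1.78Q = 124.93 - 0.95Q → Q* = 44.7106.
The welfare-loss triangle has base |Q_m − Q*| and height MEB(Q_m) (the vertical gap between SMC and demand is zero at Q* and MEB at Q_m).
DWL = ½ × 5.5225 × 15.0764 = 41.6297.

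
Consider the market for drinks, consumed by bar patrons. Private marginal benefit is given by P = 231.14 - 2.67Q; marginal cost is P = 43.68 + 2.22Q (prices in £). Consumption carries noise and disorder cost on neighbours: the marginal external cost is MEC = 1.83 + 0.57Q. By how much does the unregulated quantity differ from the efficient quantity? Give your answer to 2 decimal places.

4.34 units

Market equilibrium (private): 43.68 + 2.22Q = 231.14 - 2.67Q → Q_m = 38.3354.
Social marginal benefit = demand − MEC = 229.31 - 3.24Q.
Set SMB = MC: 229.31 - 3.24Q = 43.68 + 2.22Q → Q* = 33.9982.
Gap = |38.3354 − 33.9982| = 4.3372.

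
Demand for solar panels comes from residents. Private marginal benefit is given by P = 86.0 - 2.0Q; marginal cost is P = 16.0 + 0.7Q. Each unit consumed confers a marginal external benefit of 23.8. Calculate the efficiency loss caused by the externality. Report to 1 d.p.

DWL = 104.9

Market equilibrium (private): 16.0 + 0.7Q = 86.0 - 2.0Q → Q_m = 25.9259.
Social marginal benefit = demand + MEB = 109.8 - 2.0Q.
Set SMB = MC: 109.8 - 2.0Q = 16.0 + 0.7Q → Q* = 34.7407.
Height of the DWL triangle at Q_m is SMB(Q_m) − MC(Q_m) = MEB(Q_m) = 23.8000.
DWL = ½ × 8.8148 × 23.8000 = 104.8961.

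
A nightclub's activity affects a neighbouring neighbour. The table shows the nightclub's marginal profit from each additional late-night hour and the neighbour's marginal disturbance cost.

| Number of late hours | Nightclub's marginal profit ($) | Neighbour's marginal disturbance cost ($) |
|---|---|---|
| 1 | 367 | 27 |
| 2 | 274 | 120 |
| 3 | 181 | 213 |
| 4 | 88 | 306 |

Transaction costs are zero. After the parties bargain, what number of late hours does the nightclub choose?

Bargaining reaches the level where marginal profit last exceeds marginal disturbance cost.
That holds through level 2 (274 ≥ 120) but not at 3 (181 < 213).

2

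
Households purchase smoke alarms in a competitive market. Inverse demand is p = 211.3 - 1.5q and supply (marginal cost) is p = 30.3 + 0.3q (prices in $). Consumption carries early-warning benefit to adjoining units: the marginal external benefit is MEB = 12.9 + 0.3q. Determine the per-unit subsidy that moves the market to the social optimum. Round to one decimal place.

Social marginal benefit = demand + MEB = 224.2 - 1.2q.
Set SMB = MC: 224.2 - 1.2q = 30.3 + 0.3q → q* = 129.2667.
The Pigouvian subsidy equals MEB at q*: 12.9 + 0.3×129.2667 = 51.6800.

subsidy = $51.7 per unit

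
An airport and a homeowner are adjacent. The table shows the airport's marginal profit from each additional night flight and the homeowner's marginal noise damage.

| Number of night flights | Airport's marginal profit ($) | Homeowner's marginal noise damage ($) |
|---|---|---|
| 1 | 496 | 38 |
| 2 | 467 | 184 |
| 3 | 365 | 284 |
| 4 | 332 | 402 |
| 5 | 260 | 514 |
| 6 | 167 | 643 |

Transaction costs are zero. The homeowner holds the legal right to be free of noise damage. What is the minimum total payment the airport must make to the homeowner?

$506

Efficient level: marginal profit ≥ marginal noise damage through level 3, so k* = 3.
With the homeowner holding the right, the airport must at least compensate total damage at k*: 38 + 184 + 284 = 506.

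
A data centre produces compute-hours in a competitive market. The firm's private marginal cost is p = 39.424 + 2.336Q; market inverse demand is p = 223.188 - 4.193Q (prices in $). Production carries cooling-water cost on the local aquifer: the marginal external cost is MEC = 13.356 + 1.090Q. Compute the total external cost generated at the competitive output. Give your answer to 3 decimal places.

$807.657

Market equilibrium (private): 39.424 + 2.336Q = 223.188 - 4.193Q → Q_m = 28.1458.
Total external cost = ∫₀^{Q_m} (13.356 + 1.090Q) dQ = 13.356×28.1458 + ½×1.090×28.1458² = 807.6567.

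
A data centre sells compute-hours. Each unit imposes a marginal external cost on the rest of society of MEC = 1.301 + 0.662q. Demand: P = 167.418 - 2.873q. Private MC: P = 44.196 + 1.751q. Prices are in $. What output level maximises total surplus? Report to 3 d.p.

q* = 23.065

Social marginal cost = private MC + MEC = 45.497 + 2.413q.
Set SMC = demand: 45.497 + 2.413q = 167.418 - 2.873q → q* = 23.0649.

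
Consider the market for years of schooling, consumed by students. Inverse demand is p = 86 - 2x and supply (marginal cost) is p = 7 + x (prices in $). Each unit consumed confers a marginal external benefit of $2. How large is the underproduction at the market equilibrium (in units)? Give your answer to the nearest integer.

1 units

Market equilibrium (private): 7 + x = 86 - 2x → x_m = 26.3333.
Social marginal benefit = demand + MEB = 88 - 2x.
Set SMB = MC: 88 - 2x = 7 + x → x* = 27.0000.
Gap = |26.3333 − 27.0000| = 0.6667.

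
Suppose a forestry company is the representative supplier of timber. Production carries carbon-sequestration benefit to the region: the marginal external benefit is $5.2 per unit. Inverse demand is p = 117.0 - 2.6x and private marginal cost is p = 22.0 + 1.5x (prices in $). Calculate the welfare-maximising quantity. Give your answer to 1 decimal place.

Social marginal cost = private MC − MEB = 16.8 + 1.5x.
Set SMC = demand: 16.8 + 1.5x = 117.0 - 2.6x → x* = 24.4390.

x* = 24.4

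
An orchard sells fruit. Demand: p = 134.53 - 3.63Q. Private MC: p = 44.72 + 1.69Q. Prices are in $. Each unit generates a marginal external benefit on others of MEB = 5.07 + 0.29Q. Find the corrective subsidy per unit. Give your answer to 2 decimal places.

Social marginal cost = private MC − MEB = 39.65 + 1.40Q.
Set SMC = demand: 39.65 + 1.40Q = 134.53 - 3.63Q → Q* = 18.8628.
The Pigouvian subsidy equals MEB at Q*: 5.07 + 0.29×18.8628 = 10.5402.

subsidy = $10.54 per unit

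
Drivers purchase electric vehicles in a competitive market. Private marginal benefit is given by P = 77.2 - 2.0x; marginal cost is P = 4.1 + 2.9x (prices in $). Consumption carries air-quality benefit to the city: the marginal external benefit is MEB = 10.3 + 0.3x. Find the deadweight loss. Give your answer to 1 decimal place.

Market equilibrium (private): 4.1 + 2.9x = 77.2 - 2.0x → x_m = 14.9184.
Social marginal benefit = demand + MEB = 87.5 - 1.7x.
Set SMB = MC: 87.5 - 1.7x = 4.1 + 2.9x → x* = 18.1304.
Height of the DWL triangle at x_m is SMB(x_m) − MC(x_m) = MEB(x_m) = 14.7755.
DWL = ½ × 3.2120 × 14.7755 = 23.7295.

DWL = $23.7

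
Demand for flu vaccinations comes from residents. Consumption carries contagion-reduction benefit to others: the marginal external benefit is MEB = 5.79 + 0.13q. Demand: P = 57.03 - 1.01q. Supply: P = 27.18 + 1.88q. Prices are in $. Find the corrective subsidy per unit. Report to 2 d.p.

Social marginal benefit = demand + MEB = 62.82 - 0.88q.
Set SMB = MC: 62.82 - 0.88q = 27.18 + 1.88q → q* = 12.9130.
The Pigouvian subsidy equals MEB at q*: 5.79 + 0.13×12.9130 = 7.4687.

subsidy = $7.47 per unit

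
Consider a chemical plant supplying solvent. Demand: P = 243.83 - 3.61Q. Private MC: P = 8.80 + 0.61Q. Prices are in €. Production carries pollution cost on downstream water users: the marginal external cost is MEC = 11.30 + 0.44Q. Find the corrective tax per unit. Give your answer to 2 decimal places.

Social marginal cost = private MC + MEC = 20.10 + 1.05Q.
Set SMC = demand: 20.10 + 1.05Q = 243.83 - 3.61Q → Q* = 48.0107.
The Pigouvian tax equals MEC at Q*: 11.30 + 0.44×48.0107 = 32.4247.

tax = €32.42 per unit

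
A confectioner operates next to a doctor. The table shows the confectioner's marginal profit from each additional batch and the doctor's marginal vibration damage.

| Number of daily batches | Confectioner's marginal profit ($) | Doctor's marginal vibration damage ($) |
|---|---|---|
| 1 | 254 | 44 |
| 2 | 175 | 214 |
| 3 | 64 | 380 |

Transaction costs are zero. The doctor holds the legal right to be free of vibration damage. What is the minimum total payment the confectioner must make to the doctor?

Efficient level: marginal profit ≥ marginal vibration damage through level 1, so k* = 1.
With the doctor holding the right, the confectioner must at least compensate total damage at k*: 44 = 44.

$44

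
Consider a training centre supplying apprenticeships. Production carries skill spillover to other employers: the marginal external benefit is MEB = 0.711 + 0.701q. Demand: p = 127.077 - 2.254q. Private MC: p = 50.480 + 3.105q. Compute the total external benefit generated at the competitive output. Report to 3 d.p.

81.768

Market equilibrium (private): 50.480 + 3.105q = 127.077 - 2.254q → q_m = 14.2932.
Total external benefit = ∫₀^{q_m} (0.711 + 0.701q) dq = 0.711×14.2932 + ½×0.701×14.2932² = 81.7681.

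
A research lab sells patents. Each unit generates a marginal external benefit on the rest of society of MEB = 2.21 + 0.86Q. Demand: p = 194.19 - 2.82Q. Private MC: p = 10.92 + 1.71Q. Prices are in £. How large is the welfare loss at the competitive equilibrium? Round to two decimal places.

Market equilibrium (private): 10.92 + 1.71Q = 194.19 - 2.82Q → Q_m = 40.4570.
Social marginal cost = private MC − MEB = 8.71 + 0.85Q.
Set SMC = demand: 8.71 + 0.85Q = 194.19 - 2.82Q → Q* = 50.5395.
Height of the DWL triangle at Q_m is demand(Q_m) − SMC(Q_m) = MEB(Q_m) = 37.0030.
DWL = ½ × 10.0825 × 37.0030 = 186.5414.

DWL = £186.54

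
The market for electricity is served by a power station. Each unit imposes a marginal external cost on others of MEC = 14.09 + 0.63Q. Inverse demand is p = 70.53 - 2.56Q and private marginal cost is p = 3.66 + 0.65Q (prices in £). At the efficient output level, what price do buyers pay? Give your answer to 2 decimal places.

P = £35.34

Social marginal cost = private MC + MEC = 17.75 + 1.28Q.
Set SMC = demand: 17.75 + 1.28Q = 70.53 - 2.56Q → Q* = 13.7448.
Consumer price on the demand curve at Q*: 70.53 − 2.56×13.7448 = 35.3433.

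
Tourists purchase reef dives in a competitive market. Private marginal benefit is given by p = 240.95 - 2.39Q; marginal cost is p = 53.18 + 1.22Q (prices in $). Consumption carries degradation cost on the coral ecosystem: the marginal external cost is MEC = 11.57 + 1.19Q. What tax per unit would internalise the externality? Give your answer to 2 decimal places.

Social marginal benefit = demand − MEC = 229.38 - 3.58Q.
Set SMB = MC: 229.38 - 3.58Q = 53.18 + 1.22Q → Q* = 36.7083.
The Pigouvian tax equals MEC at Q*: 11.57 + 1.19×36.7083 = 55.2529.

tax = $55.25 per unit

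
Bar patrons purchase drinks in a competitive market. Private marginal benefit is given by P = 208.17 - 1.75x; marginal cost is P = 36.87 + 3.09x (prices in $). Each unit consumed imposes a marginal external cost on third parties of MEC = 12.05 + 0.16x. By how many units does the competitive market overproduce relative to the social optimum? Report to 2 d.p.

Market equilibrium (private): 36.87 + 3.09x = 208.17 - 1.75x → x_m = 35.3926.
Social marginal benefit = demand − MEC = 196.12 - 1.91x.
Set SMB = MC: 196.12 - 1.91x = 36.87 + 3.09x → x* = 31.8500.
Gap = |35.3926 − 31.8500| = 3.5426.

3.54 units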